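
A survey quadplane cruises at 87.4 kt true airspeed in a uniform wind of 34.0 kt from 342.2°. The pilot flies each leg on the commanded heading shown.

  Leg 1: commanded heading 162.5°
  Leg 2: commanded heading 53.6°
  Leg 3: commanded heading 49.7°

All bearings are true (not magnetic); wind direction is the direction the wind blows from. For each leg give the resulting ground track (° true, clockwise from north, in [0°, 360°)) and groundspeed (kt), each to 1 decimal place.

Leg 1: track=162.4°, groundspeed=121.4 kt
Leg 2: track=76.4°, groundspeed=83.1 kt
Leg 3: track=72.6°, groundspeed=80.7 kt

Leg 1: heading 162.5°; drift -0.1° → track 162.4°, groundspeed 121.4 kt
Leg 2: heading 53.6°; drift +22.8° → track 76.4°, groundspeed 83.1 kt
Leg 3: heading 49.7°; drift +22.9° → track 72.6°, groundspeed 80.7 kt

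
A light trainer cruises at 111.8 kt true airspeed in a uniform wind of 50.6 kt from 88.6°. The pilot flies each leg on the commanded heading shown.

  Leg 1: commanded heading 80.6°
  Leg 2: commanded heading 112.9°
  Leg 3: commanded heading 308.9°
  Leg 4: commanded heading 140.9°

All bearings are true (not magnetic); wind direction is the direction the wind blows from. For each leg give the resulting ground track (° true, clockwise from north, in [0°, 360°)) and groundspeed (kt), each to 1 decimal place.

Leg 1: track=74.1°, groundspeed=62.1 kt
Leg 2: track=130.5°, groundspeed=68.9 kt
Leg 3: track=296.6°, groundspeed=153.9 kt
Leg 4: track=167.2°, groundspeed=90.2 kt

Leg 1: heading 80.6°; drift -6.5° → track 74.1°, groundspeed 62.1 kt
Leg 2: heading 112.9°; drift +17.6° → track 130.5°, groundspeed 68.9 kt
Leg 3: heading 308.9°; drift -12.3° → track 296.6°, groundspeed 153.9 kt
Leg 4: heading 140.9°; drift +26.3° → track 167.2°, groundspeed 90.2 kt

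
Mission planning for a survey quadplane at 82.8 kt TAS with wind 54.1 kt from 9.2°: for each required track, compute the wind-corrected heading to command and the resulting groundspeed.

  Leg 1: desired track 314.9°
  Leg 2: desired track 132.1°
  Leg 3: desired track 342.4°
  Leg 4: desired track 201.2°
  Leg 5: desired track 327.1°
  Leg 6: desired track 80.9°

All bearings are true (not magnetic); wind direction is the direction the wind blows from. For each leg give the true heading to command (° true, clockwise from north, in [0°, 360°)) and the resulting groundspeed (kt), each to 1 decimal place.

Leg 1: heading=346.9°, groundspeed=38.6 kt
Leg 2: heading=98.8°, groundspeed=98.6 kt
Leg 3: heading=359.5°, groundspeed=30.8 kt
Leg 4: heading=209.0°, groundspeed=135.0 kt
Leg 5: heading=353.1°, groundspeed=34.3 kt
Leg 6: heading=42.6°, groundspeed=48.0 kt

Leg 1: desired track 314.9°; wind correction +32.0° → command heading 346.9°, groundspeed 38.6 kt
Leg 2: desired track 132.1°; wind correction -33.3° → command heading 98.8°, groundspeed 98.6 kt
Leg 3: desired track 342.4°; wind correction +17.1° → command heading 359.5°, groundspeed 30.8 kt
Leg 4: desired track 201.2°; wind correction +7.8° → command heading 209.0°, groundspeed 135.0 kt
Leg 5: desired track 327.1°; wind correction +26.0° → command heading 353.1°, groundspeed 34.3 kt
Leg 6: desired track 80.9°; wind correction -38.3° → command heading 42.6°, groundspeed 48.0 kt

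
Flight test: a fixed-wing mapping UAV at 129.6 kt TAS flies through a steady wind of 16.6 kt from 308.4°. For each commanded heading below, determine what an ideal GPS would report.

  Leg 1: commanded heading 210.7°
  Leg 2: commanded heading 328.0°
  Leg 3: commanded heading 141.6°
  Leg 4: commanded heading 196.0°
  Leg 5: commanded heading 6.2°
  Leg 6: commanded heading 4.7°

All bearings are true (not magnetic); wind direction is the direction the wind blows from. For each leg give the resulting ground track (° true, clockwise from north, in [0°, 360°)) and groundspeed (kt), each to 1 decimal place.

Leg 1: heading 210.7°; drift -7.1° → track 203.6°, groundspeed 132.8 kt
Leg 2: heading 328.0°; drift +2.8° → track 330.8°, groundspeed 114.1 kt
Leg 3: heading 141.6°; drift -1.5° → track 140.1°, groundspeed 145.8 kt
Leg 4: heading 196.0°; drift -6.4° → track 189.6°, groundspeed 136.8 kt
Leg 5: heading 6.2°; drift +6.6° → track 12.8°, groundspeed 121.6 kt
Leg 6: heading 4.7°; drift +6.5° → track 11.2°, groundspeed 121.2 kt

Leg 1: track=203.6°, groundspeed=132.8 kt
Leg 2: track=330.8°, groundspeed=114.1 kt
Leg 3: track=140.1°, groundspeed=145.8 kt
Leg 4: track=189.6°, groundspeed=136.8 kt
Leg 5: track=12.8°, groundspeed=121.6 kt
Leg 6: track=11.2°, groundspeed=121.2 kt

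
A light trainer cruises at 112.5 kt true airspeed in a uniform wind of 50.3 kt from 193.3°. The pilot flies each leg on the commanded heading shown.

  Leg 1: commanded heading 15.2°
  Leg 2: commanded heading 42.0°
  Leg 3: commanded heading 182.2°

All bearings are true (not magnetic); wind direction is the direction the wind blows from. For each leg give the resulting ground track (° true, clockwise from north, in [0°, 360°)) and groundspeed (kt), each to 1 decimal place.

Leg 1: track=14.6°, groundspeed=162.8 kt
Leg 2: track=33.2°, groundspeed=158.5 kt
Leg 3: track=173.5°, groundspeed=63.9 kt

Leg 1: heading 15.2°; drift -0.6° → track 14.6°, groundspeed 162.8 kt
Leg 2: heading 42.0°; drift -8.8° → track 33.2°, groundspeed 158.5 kt
Leg 3: heading 182.2°; drift -8.7° → track 173.5°, groundspeed 63.9 kt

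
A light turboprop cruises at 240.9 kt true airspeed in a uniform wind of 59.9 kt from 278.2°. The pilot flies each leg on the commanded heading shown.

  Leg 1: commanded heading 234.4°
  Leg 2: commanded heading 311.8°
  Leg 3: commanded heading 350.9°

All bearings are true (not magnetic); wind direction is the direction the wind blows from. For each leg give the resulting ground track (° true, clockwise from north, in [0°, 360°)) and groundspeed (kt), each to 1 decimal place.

Leg 1: track=222.6°, groundspeed=202.0 kt
Leg 2: track=321.6°, groundspeed=193.9 kt
Leg 3: track=5.3°, groundspeed=230.3 kt

Leg 1: heading 234.4°; drift -11.8° → track 222.6°, groundspeed 202.0 kt
Leg 2: heading 311.8°; drift +9.8° → track 321.6°, groundspeed 193.9 kt
Leg 3: heading 350.9°; drift +14.4° → track 5.3°, groundspeed 230.3 kt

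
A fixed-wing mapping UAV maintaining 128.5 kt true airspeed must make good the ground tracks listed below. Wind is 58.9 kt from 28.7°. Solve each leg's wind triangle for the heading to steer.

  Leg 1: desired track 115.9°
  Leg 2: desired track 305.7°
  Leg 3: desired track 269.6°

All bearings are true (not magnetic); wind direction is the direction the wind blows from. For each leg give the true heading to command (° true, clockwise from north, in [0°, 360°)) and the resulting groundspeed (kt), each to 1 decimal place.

Leg 1: desired track 115.9°; wind correction -27.2° → command heading 88.7°, groundspeed 111.4 kt
Leg 2: desired track 305.7°; wind correction +27.1° → command heading 332.8°, groundspeed 107.3 kt
Leg 3: desired track 269.6°; wind correction +23.6° → command heading 293.2°, groundspeed 146.4 kt

Leg 1: heading=88.7°, groundspeed=111.4 kt
Leg 2: heading=332.8°, groundspeed=107.3 kt
Leg 3: heading=293.2°, groundspeed=146.4 kt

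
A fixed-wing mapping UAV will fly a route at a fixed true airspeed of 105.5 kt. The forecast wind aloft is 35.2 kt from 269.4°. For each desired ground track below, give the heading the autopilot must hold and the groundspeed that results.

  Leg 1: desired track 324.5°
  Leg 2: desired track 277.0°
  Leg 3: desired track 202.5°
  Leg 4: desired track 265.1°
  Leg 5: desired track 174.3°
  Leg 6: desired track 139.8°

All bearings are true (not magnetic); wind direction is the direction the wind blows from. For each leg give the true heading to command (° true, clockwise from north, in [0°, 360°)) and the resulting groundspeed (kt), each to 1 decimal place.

Leg 1: heading=308.6°, groundspeed=81.3 kt
Leg 2: heading=274.5°, groundspeed=70.5 kt
Leg 3: heading=220.4°, groundspeed=86.6 kt
Leg 4: heading=266.5°, groundspeed=70.4 kt
Leg 5: heading=193.7°, groundspeed=102.6 kt
Leg 6: heading=154.7°, groundspeed=124.4 kt

Leg 1: desired track 324.5°; wind correction -15.9° → command heading 308.6°, groundspeed 81.3 kt
Leg 2: desired track 277.0°; wind correction -2.5° → command heading 274.5°, groundspeed 70.5 kt
Leg 3: desired track 202.5°; wind correction +17.9° → command heading 220.4°, groundspeed 86.6 kt
Leg 4: desired track 265.1°; wind correction +1.4° → command heading 266.5°, groundspeed 70.4 kt
Leg 5: desired track 174.3°; wind correction +19.4° → command heading 193.7°, groundspeed 102.6 kt
Leg 6: desired track 139.8°; wind correction +14.9° → command heading 154.7°, groundspeed 124.4 kt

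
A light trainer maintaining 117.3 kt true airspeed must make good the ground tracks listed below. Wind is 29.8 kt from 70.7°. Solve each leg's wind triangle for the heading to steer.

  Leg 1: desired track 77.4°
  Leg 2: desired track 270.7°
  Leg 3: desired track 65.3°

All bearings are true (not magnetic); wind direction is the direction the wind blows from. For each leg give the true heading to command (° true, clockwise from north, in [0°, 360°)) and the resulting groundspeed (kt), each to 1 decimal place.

Leg 1: desired track 77.4°; wind correction -1.7° → command heading 75.7°, groundspeed 87.7 kt
Leg 2: desired track 270.7°; wind correction +5.0° → command heading 275.7°, groundspeed 144.9 kt
Leg 3: desired track 65.3°; wind correction +1.4° → command heading 66.7°, groundspeed 87.6 kt

Leg 1: heading=75.7°, groundspeed=87.7 kt
Leg 2: heading=275.7°, groundspeed=144.9 kt
Leg 3: heading=66.7°, groundspeed=87.6 kt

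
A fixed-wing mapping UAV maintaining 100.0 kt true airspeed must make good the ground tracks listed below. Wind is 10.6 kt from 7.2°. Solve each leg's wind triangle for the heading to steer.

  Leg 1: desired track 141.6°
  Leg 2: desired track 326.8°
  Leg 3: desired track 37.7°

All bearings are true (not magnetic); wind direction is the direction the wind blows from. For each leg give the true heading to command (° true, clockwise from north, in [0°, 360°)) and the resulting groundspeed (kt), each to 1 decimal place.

Leg 1: desired track 141.6°; wind correction -4.3° → command heading 137.3°, groundspeed 107.1 kt
Leg 2: desired track 326.8°; wind correction +3.9° → command heading 330.7°, groundspeed 91.7 kt
Leg 3: desired track 37.7°; wind correction -3.1° → command heading 34.6°, groundspeed 90.7 kt

Leg 1: heading=137.3°, groundspeed=107.1 kt
Leg 2: heading=330.7°, groundspeed=91.7 kt
Leg 3: heading=34.6°, groundspeed=90.7 kt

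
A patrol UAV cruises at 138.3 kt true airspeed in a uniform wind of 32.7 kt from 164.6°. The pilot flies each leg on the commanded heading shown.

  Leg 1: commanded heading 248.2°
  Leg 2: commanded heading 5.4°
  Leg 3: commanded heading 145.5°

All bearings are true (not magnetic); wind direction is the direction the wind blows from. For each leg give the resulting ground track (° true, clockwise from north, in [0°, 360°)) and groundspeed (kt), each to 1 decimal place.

Leg 1: track=261.8°, groundspeed=138.5 kt
Leg 2: track=1.5°, groundspeed=169.3 kt
Leg 3: track=139.8°, groundspeed=107.9 kt

Leg 1: heading 248.2°; drift +13.6° → track 261.8°, groundspeed 138.5 kt
Leg 2: heading 5.4°; drift -3.9° → track 1.5°, groundspeed 169.3 kt
Leg 3: heading 145.5°; drift -5.7° → track 139.8°, groundspeed 107.9 kt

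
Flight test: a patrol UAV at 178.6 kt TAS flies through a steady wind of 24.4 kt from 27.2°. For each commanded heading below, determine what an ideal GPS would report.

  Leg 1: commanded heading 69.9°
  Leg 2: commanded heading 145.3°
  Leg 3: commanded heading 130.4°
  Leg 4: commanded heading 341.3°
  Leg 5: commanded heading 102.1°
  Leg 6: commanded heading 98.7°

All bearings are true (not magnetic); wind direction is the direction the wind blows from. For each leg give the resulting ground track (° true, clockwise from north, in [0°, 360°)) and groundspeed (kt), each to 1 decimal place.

Leg 1: heading 69.9°; drift +5.9° → track 75.8°, groundspeed 161.5 kt
Leg 2: heading 145.3°; drift +6.5° → track 151.8°, groundspeed 191.3 kt
Leg 3: heading 130.4°; drift +7.3° → track 137.7°, groundspeed 185.7 kt
Leg 4: heading 341.3°; drift -6.2° → track 335.1°, groundspeed 162.6 kt
Leg 5: heading 102.1°; drift +7.8° → track 109.9°, groundspeed 173.8 kt
Leg 6: heading 98.7°; drift +7.7° → track 106.4°, groundspeed 172.4 kt

Leg 1: track=75.8°, groundspeed=161.5 kt
Leg 2: track=151.8°, groundspeed=191.3 kt
Leg 3: track=137.7°, groundspeed=185.7 kt
Leg 4: track=335.1°, groundspeed=162.6 kt
Leg 5: track=109.9°, groundspeed=173.8 kt
Leg 6: track=106.4°, groundspeed=172.4 kt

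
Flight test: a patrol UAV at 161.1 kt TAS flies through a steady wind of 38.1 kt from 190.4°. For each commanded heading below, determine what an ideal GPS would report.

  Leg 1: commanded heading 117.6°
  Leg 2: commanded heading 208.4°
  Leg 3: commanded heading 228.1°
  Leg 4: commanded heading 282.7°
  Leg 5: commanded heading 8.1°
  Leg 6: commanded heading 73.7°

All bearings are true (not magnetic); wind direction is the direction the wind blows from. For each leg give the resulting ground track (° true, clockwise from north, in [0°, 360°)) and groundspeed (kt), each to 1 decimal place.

Leg 1: track=103.9°, groundspeed=154.2 kt
Leg 2: track=213.8°, groundspeed=125.4 kt
Leg 3: track=238.2°, groundspeed=133.0 kt
Leg 4: track=295.9°, groundspeed=167.0 kt
Leg 5: track=8.5°, groundspeed=199.2 kt
Leg 6: track=62.9°, groundspeed=181.4 kt

Leg 1: heading 117.6°; drift -13.7° → track 103.9°, groundspeed 154.2 kt
Leg 2: heading 208.4°; drift +5.4° → track 213.8°, groundspeed 125.4 kt
Leg 3: heading 228.1°; drift +10.1° → track 238.2°, groundspeed 133.0 kt
Leg 4: heading 282.7°; drift +13.2° → track 295.9°, groundspeed 167.0 kt
Leg 5: heading 8.1°; drift +0.4° → track 8.5°, groundspeed 199.2 kt
Leg 6: heading 73.7°; drift -10.8° → track 62.9°, groundspeed 181.4 kt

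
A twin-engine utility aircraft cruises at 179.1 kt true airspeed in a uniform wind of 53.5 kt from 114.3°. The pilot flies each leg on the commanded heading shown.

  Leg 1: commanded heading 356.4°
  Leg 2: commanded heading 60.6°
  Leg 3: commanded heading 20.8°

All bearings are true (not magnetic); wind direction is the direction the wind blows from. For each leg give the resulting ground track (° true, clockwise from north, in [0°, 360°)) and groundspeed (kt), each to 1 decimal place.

Leg 1: track=343.4°, groundspeed=209.5 kt
Leg 2: track=44.3°, groundspeed=153.6 kt
Leg 3: track=4.5°, groundspeed=190.0 kt

Leg 1: heading 356.4°; drift -13.0° → track 343.4°, groundspeed 209.5 kt
Leg 2: heading 60.6°; drift -16.3° → track 44.3°, groundspeed 153.6 kt
Leg 3: heading 20.8°; drift -16.3° → track 4.5°, groundspeed 190.0 kt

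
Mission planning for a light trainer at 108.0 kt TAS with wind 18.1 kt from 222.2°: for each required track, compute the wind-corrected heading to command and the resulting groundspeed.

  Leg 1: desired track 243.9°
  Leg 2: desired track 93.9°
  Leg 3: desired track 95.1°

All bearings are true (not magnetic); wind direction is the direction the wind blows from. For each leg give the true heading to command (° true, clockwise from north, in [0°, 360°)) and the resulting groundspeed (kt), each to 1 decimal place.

Leg 1: desired track 243.9°; wind correction -3.6° → command heading 240.3°, groundspeed 91.0 kt
Leg 2: desired track 93.9°; wind correction +7.6° → command heading 101.5°, groundspeed 118.3 kt
Leg 3: desired track 95.1°; wind correction +7.7° → command heading 102.8°, groundspeed 117.9 kt

Leg 1: heading=240.3°, groundspeed=91.0 kt
Leg 2: heading=101.5°, groundspeed=118.3 kt
Leg 3: heading=102.8°, groundspeed=117.9 kt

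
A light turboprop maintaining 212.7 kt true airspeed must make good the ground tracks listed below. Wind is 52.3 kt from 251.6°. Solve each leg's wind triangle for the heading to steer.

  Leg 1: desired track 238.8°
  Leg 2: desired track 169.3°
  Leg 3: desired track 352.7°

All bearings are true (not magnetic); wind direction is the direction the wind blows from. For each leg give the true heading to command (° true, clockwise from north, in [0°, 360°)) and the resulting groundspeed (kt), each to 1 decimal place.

Leg 1: desired track 238.8°; wind correction +3.1° → command heading 241.9°, groundspeed 161.4 kt
Leg 2: desired track 169.3°; wind correction +14.1° → command heading 183.4°, groundspeed 199.3 kt
Leg 3: desired track 352.7°; wind correction -14.0° → command heading 338.7°, groundspeed 216.5 kt

Leg 1: heading=241.9°, groundspeed=161.4 kt
Leg 2: heading=183.4°, groundspeed=199.3 kt
Leg 3: heading=338.7°, groundspeed=216.5 kt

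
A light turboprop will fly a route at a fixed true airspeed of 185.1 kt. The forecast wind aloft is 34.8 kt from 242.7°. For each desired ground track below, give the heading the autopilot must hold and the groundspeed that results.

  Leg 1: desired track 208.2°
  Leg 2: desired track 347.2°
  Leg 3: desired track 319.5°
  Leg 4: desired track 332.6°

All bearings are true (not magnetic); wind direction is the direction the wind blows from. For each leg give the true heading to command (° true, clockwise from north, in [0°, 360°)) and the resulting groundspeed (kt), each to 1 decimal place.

Leg 1: desired track 208.2°; wind correction +6.1° → command heading 214.3°, groundspeed 155.4 kt
Leg 2: desired track 347.2°; wind correction -10.5° → command heading 336.7°, groundspeed 190.7 kt
Leg 3: desired track 319.5°; wind correction -10.5° → command heading 309.0°, groundspeed 174.0 kt
Leg 4: desired track 332.6°; wind correction -10.8° → command heading 321.8°, groundspeed 181.7 kt

Leg 1: heading=214.3°, groundspeed=155.4 kt
Leg 2: heading=336.7°, groundspeed=190.7 kt
Leg 3: heading=309.0°, groundspeed=174.0 kt
Leg 4: heading=321.8°, groundspeed=181.7 kt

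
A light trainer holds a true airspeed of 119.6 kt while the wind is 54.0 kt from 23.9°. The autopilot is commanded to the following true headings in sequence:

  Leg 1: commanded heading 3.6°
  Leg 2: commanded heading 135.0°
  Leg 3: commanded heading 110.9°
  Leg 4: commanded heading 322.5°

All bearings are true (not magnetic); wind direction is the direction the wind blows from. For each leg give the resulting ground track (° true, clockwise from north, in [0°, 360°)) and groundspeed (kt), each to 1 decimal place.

Leg 1: heading 3.6°; drift -15.2° → track 348.4°, groundspeed 71.5 kt
Leg 2: heading 135.0°; drift +19.9° → track 154.9°, groundspeed 147.9 kt
Leg 3: heading 110.9°; drift +24.8° → track 135.7°, groundspeed 128.6 kt
Leg 4: heading 322.5°; drift -26.8° → track 295.7°, groundspeed 105.1 kt

Leg 1: track=348.4°, groundspeed=71.5 kt
Leg 2: track=154.9°, groundspeed=147.9 kt
Leg 3: track=135.7°, groundspeed=128.6 kt
Leg 4: track=295.7°, groundspeed=105.1 kt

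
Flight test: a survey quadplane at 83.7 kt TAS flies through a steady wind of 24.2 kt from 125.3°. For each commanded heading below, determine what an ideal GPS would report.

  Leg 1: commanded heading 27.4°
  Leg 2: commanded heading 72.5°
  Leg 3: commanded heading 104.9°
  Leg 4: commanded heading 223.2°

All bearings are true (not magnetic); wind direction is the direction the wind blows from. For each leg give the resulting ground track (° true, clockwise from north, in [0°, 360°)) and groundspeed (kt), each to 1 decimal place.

Leg 1: track=12.0°, groundspeed=90.3 kt
Leg 2: track=56.9°, groundspeed=71.7 kt
Leg 3: track=97.0°, groundspeed=61.6 kt
Leg 4: track=238.6°, groundspeed=90.3 kt

Leg 1: heading 27.4°; drift -15.4° → track 12.0°, groundspeed 90.3 kt
Leg 2: heading 72.5°; drift -15.6° → track 56.9°, groundspeed 71.7 kt
Leg 3: heading 104.9°; drift -7.9° → track 97.0°, groundspeed 61.6 kt
Leg 4: heading 223.2°; drift +15.4° → track 238.6°, groundspeed 90.3 kt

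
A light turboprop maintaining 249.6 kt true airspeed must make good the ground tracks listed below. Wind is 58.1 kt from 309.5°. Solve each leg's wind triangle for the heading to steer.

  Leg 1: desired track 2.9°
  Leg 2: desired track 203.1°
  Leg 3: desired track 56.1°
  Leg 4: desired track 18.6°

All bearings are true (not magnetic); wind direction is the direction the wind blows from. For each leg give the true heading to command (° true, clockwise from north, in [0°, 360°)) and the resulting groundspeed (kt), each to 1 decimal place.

Leg 1: heading=352.1°, groundspeed=210.6 kt
Leg 2: heading=216.0°, groundspeed=259.7 kt
Leg 3: heading=43.2°, groundspeed=259.9 kt
Leg 4: heading=6.0°, groundspeed=222.9 kt

Leg 1: desired track 2.9°; wind correction -10.8° → command heading 352.1°, groundspeed 210.6 kt
Leg 2: desired track 203.1°; wind correction +12.9° → command heading 216.0°, groundspeed 259.7 kt
Leg 3: desired track 56.1°; wind correction -12.9° → command heading 43.2°, groundspeed 259.9 kt
Leg 4: desired track 18.6°; wind correction -12.6° → command heading 6.0°, groundspeed 222.9 kt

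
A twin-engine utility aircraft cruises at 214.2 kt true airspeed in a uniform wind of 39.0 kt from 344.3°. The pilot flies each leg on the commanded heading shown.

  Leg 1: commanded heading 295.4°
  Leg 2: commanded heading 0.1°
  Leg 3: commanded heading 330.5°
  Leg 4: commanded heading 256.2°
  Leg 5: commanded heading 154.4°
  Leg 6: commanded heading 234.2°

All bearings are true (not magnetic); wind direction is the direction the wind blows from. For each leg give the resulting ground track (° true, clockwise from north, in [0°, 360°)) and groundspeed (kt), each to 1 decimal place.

Leg 1: track=286.5°, groundspeed=190.8 kt
Leg 2: track=3.5°, groundspeed=177.0 kt
Leg 3: track=327.5°, groundspeed=176.6 kt
Leg 4: track=245.8°, groundspeed=216.4 kt
Leg 5: track=155.9°, groundspeed=252.7 kt
Leg 6: track=225.1°, groundspeed=230.5 kt

Leg 1: heading 295.4°; drift -8.9° → track 286.5°, groundspeed 190.8 kt
Leg 2: heading 0.1°; drift +3.4° → track 3.5°, groundspeed 177.0 kt
Leg 3: heading 330.5°; drift -3.0° → track 327.5°, groundspeed 176.6 kt
Leg 4: heading 256.2°; drift -10.4° → track 245.8°, groundspeed 216.4 kt
Leg 5: heading 154.4°; drift +1.5° → track 155.9°, groundspeed 252.7 kt
Leg 6: heading 234.2°; drift -9.1° → track 225.1°, groundspeed 230.5 kt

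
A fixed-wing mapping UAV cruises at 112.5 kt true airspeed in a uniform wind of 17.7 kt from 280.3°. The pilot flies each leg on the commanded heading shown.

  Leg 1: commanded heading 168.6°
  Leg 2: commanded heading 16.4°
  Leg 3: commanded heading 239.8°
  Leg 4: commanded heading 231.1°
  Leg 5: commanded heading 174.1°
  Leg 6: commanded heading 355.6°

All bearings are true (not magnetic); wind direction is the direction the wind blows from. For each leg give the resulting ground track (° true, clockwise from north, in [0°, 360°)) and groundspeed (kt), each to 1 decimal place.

Leg 1: track=160.7°, groundspeed=120.2 kt
Leg 2: track=25.1°, groundspeed=115.7 kt
Leg 3: track=233.2°, groundspeed=99.7 kt
Leg 4: track=223.5°, groundspeed=101.8 kt
Leg 5: track=165.9°, groundspeed=118.7 kt
Leg 6: track=4.6°, groundspeed=109.4 kt

Leg 1: heading 168.6°; drift -7.9° → track 160.7°, groundspeed 120.2 kt
Leg 2: heading 16.4°; drift +8.7° → track 25.1°, groundspeed 115.7 kt
Leg 3: heading 239.8°; drift -6.6° → track 233.2°, groundspeed 99.7 kt
Leg 4: heading 231.1°; drift -7.6° → track 223.5°, groundspeed 101.8 kt
Leg 5: heading 174.1°; drift -8.2° → track 165.9°, groundspeed 118.7 kt
Leg 6: heading 355.6°; drift +9.0° → track 4.6°, groundspeed 109.4 kt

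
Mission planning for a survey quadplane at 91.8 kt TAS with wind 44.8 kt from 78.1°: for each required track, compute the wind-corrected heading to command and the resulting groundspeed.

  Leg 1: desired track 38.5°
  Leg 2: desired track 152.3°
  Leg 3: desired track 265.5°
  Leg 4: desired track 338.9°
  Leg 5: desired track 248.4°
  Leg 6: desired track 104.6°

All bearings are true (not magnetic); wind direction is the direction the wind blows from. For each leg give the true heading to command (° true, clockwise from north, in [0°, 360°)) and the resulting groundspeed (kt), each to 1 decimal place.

Leg 1: desired track 38.5°; wind correction +18.1° → command heading 56.6°, groundspeed 52.7 kt
Leg 2: desired track 152.3°; wind correction -28.0° → command heading 124.3°, groundspeed 68.9 kt
Leg 3: desired track 265.5°; wind correction +3.6° → command heading 269.1°, groundspeed 136.0 kt
Leg 4: desired track 338.9°; wind correction +28.8° → command heading 7.7°, groundspeed 87.6 kt
Leg 5: desired track 248.4°; wind correction -4.7° → command heading 243.7°, groundspeed 135.6 kt
Leg 6: desired track 104.6°; wind correction -12.6° → command heading 92.0°, groundspeed 49.5 kt

Leg 1: heading=56.6°, groundspeed=52.7 kt
Leg 2: heading=124.3°, groundspeed=68.9 kt
Leg 3: heading=269.1°, groundspeed=136.0 kt
Leg 4: heading=7.7°, groundspeed=87.6 kt
Leg 5: heading=243.7°, groundspeed=135.6 kt
Leg 6: heading=92.0°, groundspeed=49.5 kt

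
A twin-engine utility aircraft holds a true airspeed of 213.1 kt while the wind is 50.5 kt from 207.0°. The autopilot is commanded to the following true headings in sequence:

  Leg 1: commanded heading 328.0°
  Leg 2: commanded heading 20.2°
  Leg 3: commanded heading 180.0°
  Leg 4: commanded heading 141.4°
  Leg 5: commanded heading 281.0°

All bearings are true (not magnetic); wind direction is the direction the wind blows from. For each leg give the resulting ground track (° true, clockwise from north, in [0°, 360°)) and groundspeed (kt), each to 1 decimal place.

Leg 1: track=338.3°, groundspeed=243.0 kt
Leg 2: track=21.5°, groundspeed=263.3 kt
Leg 3: track=172.2°, groundspeed=169.7 kt
Leg 4: track=127.9°, groundspeed=197.7 kt
Leg 5: track=294.7°, groundspeed=205.0 kt

Leg 1: heading 328.0°; drift +10.3° → track 338.3°, groundspeed 243.0 kt
Leg 2: heading 20.2°; drift +1.3° → track 21.5°, groundspeed 263.3 kt
Leg 3: heading 180.0°; drift -7.8° → track 172.2°, groundspeed 169.7 kt
Leg 4: heading 141.4°; drift -13.5° → track 127.9°, groundspeed 197.7 kt
Leg 5: heading 281.0°; drift +13.7° → track 294.7°, groundspeed 205.0 kt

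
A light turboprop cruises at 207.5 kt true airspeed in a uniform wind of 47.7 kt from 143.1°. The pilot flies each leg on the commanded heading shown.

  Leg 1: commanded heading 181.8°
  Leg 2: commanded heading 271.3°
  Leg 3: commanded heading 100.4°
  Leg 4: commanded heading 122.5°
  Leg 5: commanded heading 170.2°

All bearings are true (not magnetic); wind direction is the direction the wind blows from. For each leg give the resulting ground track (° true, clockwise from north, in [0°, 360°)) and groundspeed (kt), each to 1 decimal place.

Leg 1: heading 181.8°; drift +9.9° → track 191.7°, groundspeed 172.9 kt
Leg 2: heading 271.3°; drift +9.0° → track 280.3°, groundspeed 239.9 kt
Leg 3: heading 100.4°; drift -10.6° → track 89.8°, groundspeed 175.5 kt
Leg 4: heading 122.5°; drift -5.9° → track 116.6°, groundspeed 163.7 kt
Leg 5: heading 170.2°; drift +7.5° → track 177.7°, groundspeed 166.5 kt

Leg 1: track=191.7°, groundspeed=172.9 kt
Leg 2: track=280.3°, groundspeed=239.9 kt
Leg 3: track=89.8°, groundspeed=175.5 kt
Leg 4: track=116.6°, groundspeed=163.7 kt
Leg 5: track=177.7°, groundspeed=166.5 kt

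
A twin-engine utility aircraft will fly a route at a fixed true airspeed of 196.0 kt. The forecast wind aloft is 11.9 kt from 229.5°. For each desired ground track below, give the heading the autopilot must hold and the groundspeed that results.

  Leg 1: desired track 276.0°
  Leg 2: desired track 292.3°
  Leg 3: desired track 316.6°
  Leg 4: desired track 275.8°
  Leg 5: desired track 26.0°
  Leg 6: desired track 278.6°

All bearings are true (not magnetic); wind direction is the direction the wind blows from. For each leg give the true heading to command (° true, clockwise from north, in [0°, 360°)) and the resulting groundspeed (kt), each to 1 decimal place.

Leg 1: heading=273.5°, groundspeed=187.6 kt
Leg 2: heading=289.2°, groundspeed=190.3 kt
Leg 3: heading=313.1°, groundspeed=195.0 kt
Leg 4: heading=273.3°, groundspeed=187.6 kt
Leg 5: heading=24.6°, groundspeed=206.9 kt
Leg 6: heading=276.0°, groundspeed=188.0 kt

Leg 1: desired track 276.0°; wind correction -2.5° → command heading 273.5°, groundspeed 187.6 kt
Leg 2: desired track 292.3°; wind correction -3.1° → command heading 289.2°, groundspeed 190.3 kt
Leg 3: desired track 316.6°; wind correction -3.5° → command heading 313.1°, groundspeed 195.0 kt
Leg 4: desired track 275.8°; wind correction -2.5° → command heading 273.3°, groundspeed 187.6 kt
Leg 5: desired track 26.0°; wind correction -1.4° → command heading 24.6°, groundspeed 206.9 kt
Leg 6: desired track 278.6°; wind correction -2.6° → command heading 276.0°, groundspeed 188.0 kt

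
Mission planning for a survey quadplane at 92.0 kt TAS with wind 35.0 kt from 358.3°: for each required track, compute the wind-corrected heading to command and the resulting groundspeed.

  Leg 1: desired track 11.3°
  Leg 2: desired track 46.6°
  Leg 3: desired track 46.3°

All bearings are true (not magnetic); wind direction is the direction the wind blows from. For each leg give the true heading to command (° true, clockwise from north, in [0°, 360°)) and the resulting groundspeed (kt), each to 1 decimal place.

Leg 1: heading=6.4°, groundspeed=57.6 kt
Leg 2: heading=30.1°, groundspeed=64.9 kt
Leg 3: heading=29.9°, groundspeed=64.8 kt

Leg 1: desired track 11.3°; wind correction -4.9° → command heading 6.4°, groundspeed 57.6 kt
Leg 2: desired track 46.6°; wind correction -16.5° → command heading 30.1°, groundspeed 64.9 kt
Leg 3: desired track 46.3°; wind correction -16.4° → command heading 29.9°, groundspeed 64.8 kt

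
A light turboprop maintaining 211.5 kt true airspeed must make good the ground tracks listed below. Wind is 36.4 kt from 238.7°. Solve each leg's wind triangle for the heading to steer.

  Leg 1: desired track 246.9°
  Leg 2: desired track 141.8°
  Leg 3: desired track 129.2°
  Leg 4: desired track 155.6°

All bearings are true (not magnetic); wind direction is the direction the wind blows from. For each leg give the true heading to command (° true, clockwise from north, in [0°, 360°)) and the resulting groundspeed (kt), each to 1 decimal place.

Leg 1: desired track 246.9°; wind correction -1.4° → command heading 245.5°, groundspeed 175.4 kt
Leg 2: desired track 141.8°; wind correction +9.8° → command heading 151.6°, groundspeed 212.8 kt
Leg 3: desired track 129.2°; wind correction +9.3° → command heading 138.5°, groundspeed 220.8 kt
Leg 4: desired track 155.6°; wind correction +9.8° → command heading 165.4°, groundspeed 204.0 kt

Leg 1: heading=245.5°, groundspeed=175.4 kt
Leg 2: heading=151.6°, groundspeed=212.8 kt
Leg 3: heading=138.5°, groundspeed=220.8 kt
Leg 4: heading=165.4°, groundspeed=204.0 kt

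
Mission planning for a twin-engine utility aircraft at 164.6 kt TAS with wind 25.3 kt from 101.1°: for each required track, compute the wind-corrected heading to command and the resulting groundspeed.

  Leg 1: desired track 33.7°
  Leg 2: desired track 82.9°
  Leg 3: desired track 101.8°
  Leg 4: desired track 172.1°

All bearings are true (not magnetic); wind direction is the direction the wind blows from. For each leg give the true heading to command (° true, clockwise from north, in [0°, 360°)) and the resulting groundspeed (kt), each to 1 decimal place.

Leg 1: heading=41.9°, groundspeed=153.2 kt
Leg 2: heading=85.7°, groundspeed=140.4 kt
Leg 3: heading=101.7°, groundspeed=139.3 kt
Leg 4: heading=163.7°, groundspeed=154.6 kt

Leg 1: desired track 33.7°; wind correction +8.2° → command heading 41.9°, groundspeed 153.2 kt
Leg 2: desired track 82.9°; wind correction +2.8° → command heading 85.7°, groundspeed 140.4 kt
Leg 3: desired track 101.8°; wind correction -0.1° → command heading 101.7°, groundspeed 139.3 kt
Leg 4: desired track 172.1°; wind correction -8.4° → command heading 163.7°, groundspeed 154.6 kt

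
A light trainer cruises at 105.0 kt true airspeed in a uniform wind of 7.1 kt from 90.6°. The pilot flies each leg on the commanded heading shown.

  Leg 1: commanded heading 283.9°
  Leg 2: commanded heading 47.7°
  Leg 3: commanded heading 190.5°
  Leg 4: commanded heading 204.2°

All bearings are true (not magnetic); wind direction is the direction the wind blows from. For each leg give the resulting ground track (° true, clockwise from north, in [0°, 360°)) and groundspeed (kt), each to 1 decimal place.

Leg 1: heading 283.9°; drift -0.8° → track 283.1°, groundspeed 111.9 kt
Leg 2: heading 47.7°; drift -2.8° → track 44.9°, groundspeed 99.9 kt
Leg 3: heading 190.5°; drift +3.8° → track 194.3°, groundspeed 106.5 kt
Leg 4: heading 204.2°; drift +3.5° → track 207.7°, groundspeed 108.0 kt

Leg 1: track=283.1°, groundspeed=111.9 kt
Leg 2: track=44.9°, groundspeed=99.9 kt
Leg 3: track=194.3°, groundspeed=106.5 kt
Leg 4: track=207.7°, groundspeed=108.0 kt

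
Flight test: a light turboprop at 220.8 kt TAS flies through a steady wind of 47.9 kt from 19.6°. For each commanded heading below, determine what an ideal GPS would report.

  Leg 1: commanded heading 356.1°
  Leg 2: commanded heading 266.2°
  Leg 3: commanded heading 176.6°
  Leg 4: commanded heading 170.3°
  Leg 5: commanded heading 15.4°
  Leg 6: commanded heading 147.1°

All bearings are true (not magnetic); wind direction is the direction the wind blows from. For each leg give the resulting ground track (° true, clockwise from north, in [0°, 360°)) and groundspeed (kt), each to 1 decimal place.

Leg 1: heading 356.1°; drift -6.2° → track 349.9°, groundspeed 177.9 kt
Leg 2: heading 266.2°; drift -10.4° → track 255.8°, groundspeed 243.8 kt
Leg 3: heading 176.6°; drift +4.0° → track 180.6°, groundspeed 265.6 kt
Leg 4: heading 170.3°; drift +5.1° → track 175.4°, groundspeed 263.6 kt
Leg 5: heading 15.4°; drift -1.2° → track 14.2°, groundspeed 173.1 kt
Leg 6: heading 147.1°; drift +8.6° → track 155.7°, groundspeed 252.8 kt

Leg 1: track=349.9°, groundspeed=177.9 kt
Leg 2: track=255.8°, groundspeed=243.8 kt
Leg 3: track=180.6°, groundspeed=265.6 kt
Leg 4: track=175.4°, groundspeed=263.6 kt
Leg 5: track=14.2°, groundspeed=173.1 kt
Leg 6: track=155.7°, groundspeed=252.8 kt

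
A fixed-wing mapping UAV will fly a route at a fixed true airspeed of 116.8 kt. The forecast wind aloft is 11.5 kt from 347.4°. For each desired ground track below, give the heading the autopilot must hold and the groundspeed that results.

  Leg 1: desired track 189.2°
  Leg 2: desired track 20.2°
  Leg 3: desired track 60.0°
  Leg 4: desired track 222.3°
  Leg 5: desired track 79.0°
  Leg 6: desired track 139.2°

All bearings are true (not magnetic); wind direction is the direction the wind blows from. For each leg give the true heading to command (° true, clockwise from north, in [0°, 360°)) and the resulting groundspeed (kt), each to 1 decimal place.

Leg 1: heading=191.3°, groundspeed=127.4 kt
Leg 2: heading=17.1°, groundspeed=107.0 kt
Leg 3: heading=54.6°, groundspeed=112.8 kt
Leg 4: heading=226.9°, groundspeed=123.0 kt
Leg 5: heading=73.4°, groundspeed=116.6 kt
Leg 6: heading=136.5°, groundspeed=126.8 kt

Leg 1: desired track 189.2°; wind correction +2.1° → command heading 191.3°, groundspeed 127.4 kt
Leg 2: desired track 20.2°; wind correction -3.1° → command heading 17.1°, groundspeed 107.0 kt
Leg 3: desired track 60.0°; wind correction -5.4° → command heading 54.6°, groundspeed 112.8 kt
Leg 4: desired track 222.3°; wind correction +4.6° → command heading 226.9°, groundspeed 123.0 kt
Leg 5: desired track 79.0°; wind correction -5.6° → command heading 73.4°, groundspeed 116.6 kt
Leg 6: desired track 139.2°; wind correction -2.7° → command heading 136.5°, groundspeed 126.8 kt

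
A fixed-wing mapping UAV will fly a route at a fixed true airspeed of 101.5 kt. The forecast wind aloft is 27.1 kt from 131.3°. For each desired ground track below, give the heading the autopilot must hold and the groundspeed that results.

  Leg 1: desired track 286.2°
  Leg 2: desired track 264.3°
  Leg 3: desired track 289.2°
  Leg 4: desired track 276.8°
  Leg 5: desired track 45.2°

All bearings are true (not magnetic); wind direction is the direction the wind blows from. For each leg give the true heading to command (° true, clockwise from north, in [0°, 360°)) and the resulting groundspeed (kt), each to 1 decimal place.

Leg 1: desired track 286.2°; wind correction -6.5° → command heading 279.7°, groundspeed 125.4 kt
Leg 2: desired track 264.3°; wind correction -11.3° → command heading 253.0°, groundspeed 118.0 kt
Leg 3: desired track 289.2°; wind correction -5.8° → command heading 283.4°, groundspeed 126.1 kt
Leg 4: desired track 276.8°; wind correction -8.7° → command heading 268.1°, groundspeed 122.7 kt
Leg 5: desired track 45.2°; wind correction +15.4° → command heading 60.6°, groundspeed 96.0 kt

Leg 1: heading=279.7°, groundspeed=125.4 kt
Leg 2: heading=253.0°, groundspeed=118.0 kt
Leg 3: heading=283.4°, groundspeed=126.1 kt
Leg 4: heading=268.1°, groundspeed=122.7 kt
Leg 5: heading=60.6°, groundspeed=96.0 kt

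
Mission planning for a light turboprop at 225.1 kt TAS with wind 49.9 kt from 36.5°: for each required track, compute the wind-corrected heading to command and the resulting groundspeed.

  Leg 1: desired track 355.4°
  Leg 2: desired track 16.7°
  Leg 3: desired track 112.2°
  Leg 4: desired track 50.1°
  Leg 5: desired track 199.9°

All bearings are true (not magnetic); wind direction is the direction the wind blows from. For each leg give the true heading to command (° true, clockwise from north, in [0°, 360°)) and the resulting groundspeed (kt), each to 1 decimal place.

Leg 1: desired track 355.4°; wind correction +8.4° → command heading 3.8°, groundspeed 185.1 kt
Leg 2: desired track 16.7°; wind correction +4.3° → command heading 21.0°, groundspeed 177.5 kt
Leg 3: desired track 112.2°; wind correction -12.4° → command heading 99.8°, groundspeed 207.5 kt
Leg 4: desired track 50.1°; wind correction -3.0° → command heading 47.1°, groundspeed 176.3 kt
Leg 5: desired track 199.9°; wind correction -3.6° → command heading 196.3°, groundspeed 272.5 kt

Leg 1: heading=3.8°, groundspeed=185.1 kt
Leg 2: heading=21.0°, groundspeed=177.5 kt
Leg 3: heading=99.8°, groundspeed=207.5 kt
Leg 4: heading=47.1°, groundspeed=176.3 kt
Leg 5: heading=196.3°, groundspeed=272.5 kt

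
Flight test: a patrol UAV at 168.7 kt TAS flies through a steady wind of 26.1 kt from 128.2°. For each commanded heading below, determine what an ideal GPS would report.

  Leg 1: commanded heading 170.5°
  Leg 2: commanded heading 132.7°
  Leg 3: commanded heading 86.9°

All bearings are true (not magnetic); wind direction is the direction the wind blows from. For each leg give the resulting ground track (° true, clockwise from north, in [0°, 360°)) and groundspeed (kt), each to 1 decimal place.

Leg 1: heading 170.5°; drift +6.7° → track 177.2°, groundspeed 150.4 kt
Leg 2: heading 132.7°; drift +0.8° → track 133.5°, groundspeed 142.7 kt
Leg 3: heading 86.9°; drift -6.6° → track 80.3°, groundspeed 150.1 kt

Leg 1: track=177.2°, groundspeed=150.4 kt
Leg 2: track=133.5°, groundspeed=142.7 kt
Leg 3: track=80.3°, groundspeed=150.1 kt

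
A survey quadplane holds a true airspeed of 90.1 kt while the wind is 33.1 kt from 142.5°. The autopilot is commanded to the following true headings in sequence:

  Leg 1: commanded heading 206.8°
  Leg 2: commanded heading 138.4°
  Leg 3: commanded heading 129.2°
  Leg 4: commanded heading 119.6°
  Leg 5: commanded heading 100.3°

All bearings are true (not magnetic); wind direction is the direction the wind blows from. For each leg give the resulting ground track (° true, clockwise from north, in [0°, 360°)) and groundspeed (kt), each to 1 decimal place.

Leg 1: track=228.3°, groundspeed=81.4 kt
Leg 2: track=136.0°, groundspeed=57.1 kt
Leg 3: track=121.7°, groundspeed=58.4 kt
Leg 4: track=107.4°, groundspeed=61.0 kt
Leg 5: track=81.6°, groundspeed=69.2 kt

Leg 1: heading 206.8°; drift +21.5° → track 228.3°, groundspeed 81.4 kt
Leg 2: heading 138.4°; drift -2.4° → track 136.0°, groundspeed 57.1 kt
Leg 3: heading 129.2°; drift -7.5° → track 121.7°, groundspeed 58.4 kt
Leg 4: heading 119.6°; drift -12.2° → track 107.4°, groundspeed 61.0 kt
Leg 5: heading 100.3°; drift -18.7° → track 81.6°, groundspeed 69.2 kt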